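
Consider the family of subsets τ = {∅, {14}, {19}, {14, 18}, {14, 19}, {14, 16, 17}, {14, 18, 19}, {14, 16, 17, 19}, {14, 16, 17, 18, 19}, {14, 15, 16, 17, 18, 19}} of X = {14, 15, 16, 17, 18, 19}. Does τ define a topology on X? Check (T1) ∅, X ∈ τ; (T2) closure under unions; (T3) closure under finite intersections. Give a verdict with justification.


τ is NOT a topology on X.

Axiom (T1): ∅ ∈ τ? Yes; X ∈ τ? Yes.
Axiom (T2/T3): check pairwise unions and intersections of members of τ.
Counterexample for (T2): {14, 18} ∪ {14, 16, 17} = {14, 16, 17, 18} ∉ τ. Therefore τ is NOT a topology.


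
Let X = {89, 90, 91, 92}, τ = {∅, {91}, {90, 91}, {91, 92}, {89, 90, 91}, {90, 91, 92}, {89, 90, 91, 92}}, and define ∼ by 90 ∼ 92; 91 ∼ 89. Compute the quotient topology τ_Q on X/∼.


X/∼ = {[89=91], [90=92]}; |τ_Q| = 2.

Equivalence classes: [89=91], [90=92].
Quotient map π: X → X/∼ sends 89 ↦ [89=91], 90 ↦ [90=92], 91 ↦ [89=91], 92 ↦ [90=92].
For each subset V ⊆ X/∼, compute π^{-1}(V) ⊆ X and check whether π^{-1}(V) ∈ τ. V is open in τ_Q iff π^{-1}(V) ∈ τ.
  V = {}: π^{-1}(V) = ∅ ∈ τ ✓.
  V = {[89=91]}: π^{-1}(V) = {89, 91} ∉ τ ✗.
  V = {[90=92]}: π^{-1}(V) = {90, 92} ∉ τ ✗.
  V = {[89=91], [90=92]}: π^{-1}(V) = {89, 90, 91, 92} ∈ τ ✓.
Open sets in the quotient: τ_Q = {{}, {[89=91], [90=92]}} (2 elements).


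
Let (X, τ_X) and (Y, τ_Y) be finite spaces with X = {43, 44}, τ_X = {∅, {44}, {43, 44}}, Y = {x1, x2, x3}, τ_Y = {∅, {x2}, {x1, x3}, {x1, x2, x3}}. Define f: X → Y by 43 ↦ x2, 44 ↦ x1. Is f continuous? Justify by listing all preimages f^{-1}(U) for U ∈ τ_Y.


f is NOT continuous.

Compute f^{-1}(U) for each U ∈ τ_Y:
  U = ∅: f^{-1}(U) = ∅ ∈ τ_X ✓.
  U = {x2}: f^{-1}(U) = {43} ∉ τ_X ✗.
  U = {x1, x3}: f^{-1}(U) = {44} ∈ τ_X ✓.
  U = {x1, x2, x3}: f^{-1}(U) = {43, 44} ∈ τ_X ✓.
Found U = {x2} with f^{-1}(U) = {43} not in τ_X. Therefore f is NOT continuous.


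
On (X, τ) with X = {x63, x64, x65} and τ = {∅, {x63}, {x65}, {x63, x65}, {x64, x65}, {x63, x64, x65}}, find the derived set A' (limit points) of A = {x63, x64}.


A' = ∅

For each x ∈ X, list the open sets U ∈ τ with x ∈ U, then check whether U ∩ (A ∖ {x}) ≠ ∅ for every such U.
  x = x63: open {x63} ∋ x has {x63} ∩ (A ∖ {x63}) = ∅, so x is NOT a limit point.
  x = x64: open {x64, x65} ∋ x has {x64, x65} ∩ (A ∖ {x64}) = ∅, so x is NOT a limit point.
  x = x65: open {x65} ∋ x has {x65} ∩ (A ∖ {x65}) = ∅, so x is NOT a limit point.
Collecting: A' = ∅.


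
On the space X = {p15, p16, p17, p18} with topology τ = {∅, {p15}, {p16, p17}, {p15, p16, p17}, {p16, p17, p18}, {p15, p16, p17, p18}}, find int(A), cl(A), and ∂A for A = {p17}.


int(A) = ∅, cl(A) = {p16, p17, p18}, ∂A = {p16, p17, p18}.

Closed sets in (X, τ) are complements of opens:
  closed(X, τ) = {∅, {p15}, {p18}, {p15, p18}, {p16, p17, p18}, {p15, p16, p17, p18}}.
int(A) = ⋃ {U ∈ τ : U ⊆ A}. Opens contained in A: ∅.
Taking the union of these: int(A) = ∅.
cl(A) = ⋂ {C closed : A ⊆ C}. Closed sets containing A: {p16, p17, p18}, {p15, p16, p17, p18}.
Intersecting these: cl(A) = {p16, p17, p18}.
∂A = cl(A) ∖ int(A) = {p16, p17, p18} ∖ ∅ = {p16, p17, p18}.


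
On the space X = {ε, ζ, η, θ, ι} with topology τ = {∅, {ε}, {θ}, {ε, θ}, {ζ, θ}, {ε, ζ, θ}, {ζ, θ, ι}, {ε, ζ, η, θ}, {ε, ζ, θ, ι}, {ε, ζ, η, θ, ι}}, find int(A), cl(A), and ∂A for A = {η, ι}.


int(A) = ∅, cl(A) = {η, ι}, ∂A = {η, ι}.

Closed sets in (X, τ) are complements of opens:
  closed(X, τ) = {∅, {η}, {ι}, {ε, η}, {η, ι}, {ε, η, ι}, {ζ, η, ι}, {ε, ζ, η, ι}, {ζ, η, θ, ι}, {ε, ζ, η, θ, ι}}.
int(A) = ⋃ {U ∈ τ : U ⊆ A}. Opens contained in A: ∅.
Taking the union of these: int(A) = ∅.
cl(A) = ⋂ {C closed : A ⊆ C}. Closed sets containing A: {η, ι}, {ε, η, ι}, {ζ, η, ι}, {ε, ζ, η, ι}, {ζ, η, θ, ι}, {ε, ζ, η, θ, ι}.
Intersecting these: cl(A) = {η, ι}.
∂A = cl(A) ∖ int(A) = {η, ι} ∖ ∅ = {η, ι}.


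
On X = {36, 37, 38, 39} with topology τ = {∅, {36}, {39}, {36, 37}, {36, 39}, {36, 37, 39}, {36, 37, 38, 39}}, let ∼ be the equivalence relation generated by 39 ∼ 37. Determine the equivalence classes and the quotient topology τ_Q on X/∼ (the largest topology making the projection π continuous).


X/∼ = {[36], [37=39], [38]}; |τ_Q| = 4.

Equivalence classes: [36], [37=39], [38].
Quotient map π: X → X/∼ sends 36 ↦ [36], 37 ↦ [37=39], 38 ↦ [38], 39 ↦ [37=39].
For each subset V ⊆ X/∼, compute π^{-1}(V) ⊆ X and check whether π^{-1}(V) ∈ τ. V is open in τ_Q iff π^{-1}(V) ∈ τ.
  V = {}: π^{-1}(V) = ∅ ∈ τ ✓.
  V = {[36]}: π^{-1}(V) = {36} ∈ τ ✓.
  V = {[37=39]}: π^{-1}(V) = {37, 39} ∉ τ ✗.
  V = {[36], [37=39]}: π^{-1}(V) = {36, 37, 39} ∈ τ ✓.
  V = {[38]}: π^{-1}(V) = {38} ∉ τ ✗.
  V = {[36], [38]}: π^{-1}(V) = {36, 38} ∉ τ ✗.
  V = {[37=39], [38]}: π^{-1}(V) = {37, 38, 39} ∉ τ ✗.
  V = {[36], [37=39], [38]}: π^{-1}(V) = {36, 37, 38, 39} ∈ τ ✓.
Open sets in the quotient: τ_Q = {{}, {[36]}, {[36], [37=39]}, {[36], [37=39], [38]}} (4 elements).


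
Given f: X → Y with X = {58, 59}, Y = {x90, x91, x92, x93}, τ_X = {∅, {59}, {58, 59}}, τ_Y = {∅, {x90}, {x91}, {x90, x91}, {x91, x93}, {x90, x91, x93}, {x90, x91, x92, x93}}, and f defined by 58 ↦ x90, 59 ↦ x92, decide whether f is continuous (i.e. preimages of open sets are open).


f is NOT continuous.

Compute f^{-1}(U) for each U ∈ τ_Y:
  U = ∅: f^{-1}(U) = ∅ ∈ τ_X ✓.
  U = {x90}: f^{-1}(U) = {58} ∉ τ_X ✗.
  U = {x91}: f^{-1}(U) = ∅ ∈ τ_X ✓.
  U = {x90, x91}: f^{-1}(U) = {58} ∉ τ_X ✗.
  U = {x91, x93}: f^{-1}(U) = ∅ ∈ τ_X ✓.
  U = {x90, x91, x93}: f^{-1}(U) = {58} ∉ τ_X ✗.
  U = {x90, x91, x92, x93}: f^{-1}(U) = {58, 59} ∈ τ_X ✓.
Found U = {x90} with f^{-1}(U) = {58} not in τ_X. Therefore f is NOT continuous.


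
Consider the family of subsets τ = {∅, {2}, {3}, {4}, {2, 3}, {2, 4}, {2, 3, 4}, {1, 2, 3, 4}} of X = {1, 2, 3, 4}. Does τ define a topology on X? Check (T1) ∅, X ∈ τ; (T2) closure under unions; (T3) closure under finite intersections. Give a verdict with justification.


τ is NOT a topology on X.

Axiom (T1): ∅ ∈ τ? Yes; X ∈ τ? Yes.
Axiom (T2/T3): check pairwise unions and intersections of members of τ.
Counterexample for (T2): {3} ∪ {4} = {3, 4} ∉ τ. Therefore τ is NOT a topology.


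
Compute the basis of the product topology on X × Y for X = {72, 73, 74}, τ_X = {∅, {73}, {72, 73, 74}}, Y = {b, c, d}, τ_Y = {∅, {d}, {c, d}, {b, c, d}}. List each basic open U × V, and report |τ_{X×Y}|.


Basis B = {∅ × ∅, {73} × {d}, {73} × {c, d}, {72, 73, 74} × {d}, {73} × {b, c, d}, {72, 73, 74} × {c, d}, {72, 73, 74} × {b, c, d}}; |τ_{X×Y}| = 10.

Enumerate products U × V with U ∈ τ_X, V ∈ τ_Y (deduplicated):
  ∅ × ∅ = {} (∅)
  {73} × {d} = {(73,d)}
  {73} × {c, d} = {(73,c), (73,d)}
  {72, 73, 74} × {d} = {(72,d), (73,d), (74,d)}
  {73} × {b, c, d} = {(73,b), (73,c), (73,d)}
  {72, 73, 74} × {c, d} = {(72,c), (72,d), (73,c), (73,d), (74,c), (74,d)}
  {72, 73, 74} × {b, c, d} = {(72,b), (72,c), (72,d), (73,b), (73,c), (73,d), (74,b), (74,c), (74,d)}
These 7 distinct sets form the basis B.
Close under arbitrary unions to get τ_{X×Y}; counting gives |τ_{X×Y}| = 10.


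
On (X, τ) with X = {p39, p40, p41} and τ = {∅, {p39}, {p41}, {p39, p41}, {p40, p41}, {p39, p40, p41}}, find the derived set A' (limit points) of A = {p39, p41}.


A' = {p40}

For each x ∈ X, list the open sets U ∈ τ with x ∈ U, then check whether U ∩ (A ∖ {x}) ≠ ∅ for every such U.
  x = p39: open {p39} ∋ x has {p39} ∩ (A ∖ {p39}) = ∅, so x is NOT a limit point.
  x = p40: opens ∋ x are {p40, p41}, {p39, p40, p41}; each meets A ∖ {p40}, so x IS a limit point.
  x = p41: open {p41} ∋ x has {p41} ∩ (A ∖ {p41}) = ∅, so x is NOT a limit point.
Collecting: A' = {p40}.


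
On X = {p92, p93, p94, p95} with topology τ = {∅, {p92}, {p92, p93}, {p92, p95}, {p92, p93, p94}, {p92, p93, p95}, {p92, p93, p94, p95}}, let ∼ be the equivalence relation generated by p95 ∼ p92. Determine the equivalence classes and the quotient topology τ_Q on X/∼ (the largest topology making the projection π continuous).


X/∼ = {[p92=p95], [p93], [p94]}; |τ_Q| = 4.

Equivalence classes: [p92=p95], [p93], [p94].
Quotient map π: X → X/∼ sends p92 ↦ [p92=p95], p93 ↦ [p93], p94 ↦ [p94], p95 ↦ [p92=p95].
For each subset V ⊆ X/∼, compute π^{-1}(V) ⊆ X and check whether π^{-1}(V) ∈ τ. V is open in τ_Q iff π^{-1}(V) ∈ τ.
  V = {}: π^{-1}(V) = ∅ ∈ τ ✓.
  V = {[p92=p95]}: π^{-1}(V) = {p92, p95} ∈ τ ✓.
  V = {[p93]}: π^{-1}(V) = {p93} ∉ τ ✗.
  V = {[p92=p95], [p93]}: π^{-1}(V) = {p92, p93, p95} ∈ τ ✓.
  V = {[p94]}: π^{-1}(V) = {p94} ∉ τ ✗.
  V = {[p92=p95], [p94]}: π^{-1}(V) = {p92, p94, p95} ∉ τ ✗.
  V = {[p93], [p94]}: π^{-1}(V) = {p93, p94} ∉ τ ✗.
  V = {[p92=p95], [p93], [p94]}: π^{-1}(V) = {p92, p93, p94, p95} ∈ τ ✓.
Open sets in the quotient: τ_Q = {{}, {[p92=p95]}, {[p92=p95], [p93]}, {[p92=p95], [p93], [p94]}} (4 elements).


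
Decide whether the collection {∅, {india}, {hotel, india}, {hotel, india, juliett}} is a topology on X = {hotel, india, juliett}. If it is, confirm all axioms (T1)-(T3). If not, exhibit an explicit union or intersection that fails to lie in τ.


τ IS a topology on X.

Axiom (T1): ∅ ∈ τ? Yes; X ∈ τ? Yes.
Axiom (T2/T3): check pairwise unions and intersections of members of τ.
All pairwise intersections and unions checked — each lies in τ. Therefore τ satisfies (T1), (T2), (T3): it IS a topology on X.


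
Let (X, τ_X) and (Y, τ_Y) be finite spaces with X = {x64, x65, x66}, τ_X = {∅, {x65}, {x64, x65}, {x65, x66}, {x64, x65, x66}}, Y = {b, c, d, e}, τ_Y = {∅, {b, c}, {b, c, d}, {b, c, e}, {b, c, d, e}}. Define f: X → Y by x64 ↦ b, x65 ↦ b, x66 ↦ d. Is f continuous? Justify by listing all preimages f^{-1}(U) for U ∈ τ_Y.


f IS continuous.

Compute f^{-1}(U) for each U ∈ τ_Y:
  U = ∅: f^{-1}(U) = ∅ ∈ τ_X ✓.
  U = {b, c}: f^{-1}(U) = {x64, x65} ∈ τ_X ✓.
  U = {b, c, d}: f^{-1}(U) = {x64, x65, x66} ∈ τ_X ✓.
  U = {b, c, e}: f^{-1}(U) = {x64, x65} ∈ τ_X ✓.
  U = {b, c, d, e}: f^{-1}(U) = {x64, x65, x66} ∈ τ_X ✓.
Every preimage lies in τ_X, so f IS continuous.


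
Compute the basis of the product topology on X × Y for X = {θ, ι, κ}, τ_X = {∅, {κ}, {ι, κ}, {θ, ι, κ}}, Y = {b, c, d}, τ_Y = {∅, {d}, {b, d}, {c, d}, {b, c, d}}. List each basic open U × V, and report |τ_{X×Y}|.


Basis B = {∅ × ∅, {κ} × {d}, {ι, κ} × {d}, {κ} × {b, d}, {κ} × {c, d}, {θ, ι, κ} × {d}, {κ} × {b, c, d}, {ι, κ} × {b, d}, {ι, κ} × {c, d}, {θ, ι, κ} × {b, d}, {θ, ι, κ} × {c, d}, {ι, κ} × {b, c, d}, {θ, ι, κ} × {b, c, d}}; |τ_{X×Y}| = 30.

Enumerate products U × V with U ∈ τ_X, V ∈ τ_Y (deduplicated):
  ∅ × ∅ = {} (∅)
  {κ} × {d} = {(κ,d)}
  {ι, κ} × {d} = {(ι,d), (κ,d)}
  {κ} × {b, d} = {(κ,b), (κ,d)}
  {κ} × {c, d} = {(κ,c), (κ,d)}
  {θ, ι, κ} × {d} = {(θ,d), (ι,d), (κ,d)}
  {κ} × {b, c, d} = {(κ,b), (κ,c), (κ,d)}
  {ι, κ} × {b, d} = {(ι,b), (ι,d), (κ,b), (κ,d)}
  {ι, κ} × {c, d} = {(ι,c), (ι,d), (κ,c), (κ,d)}
  {θ, ι, κ} × {b, d} = {(θ,b), (θ,d), (ι,b), (ι,d), (κ,b), (κ,d)}
  {θ, ι, κ} × {c, d} = {(θ,c), (θ,d), (ι,c), (ι,d), (κ,c), (κ,d)}
  {ι, κ} × {b, c, d} = {(ι,b), (ι,c), (ι,d), (κ,b), (κ,c), (κ,d)}
  {θ, ι, κ} × {b, c, d} = {(θ,b), (θ,c), (θ,d), (ι,b), (ι,c), (ι,d), (κ,b), (κ,c), (κ,d)}
These 13 distinct sets form the basis B.
Close under arbitrary unions to get τ_{X×Y}; counting gives |τ_{X×Y}| = 30.


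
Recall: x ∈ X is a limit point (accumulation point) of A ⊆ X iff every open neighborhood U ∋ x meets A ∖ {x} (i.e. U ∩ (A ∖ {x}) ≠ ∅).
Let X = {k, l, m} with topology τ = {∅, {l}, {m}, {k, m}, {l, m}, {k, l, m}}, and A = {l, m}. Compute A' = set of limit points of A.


A' = {k}

For each x ∈ X, list the open sets U ∈ τ with x ∈ U, then check whether U ∩ (A ∖ {x}) ≠ ∅ for every such U.
  x = k: opens ∋ x are {k, m}, {k, l, m}; each meets A ∖ {k}, so x IS a limit point.
  x = l: open {l} ∋ x has {l} ∩ (A ∖ {l}) = ∅, so x is NOT a limit point.
  x = m: open {m} ∋ x has {m} ∩ (A ∖ {m}) = ∅, so x is NOT a limit point.
Collecting: A' = {k}.


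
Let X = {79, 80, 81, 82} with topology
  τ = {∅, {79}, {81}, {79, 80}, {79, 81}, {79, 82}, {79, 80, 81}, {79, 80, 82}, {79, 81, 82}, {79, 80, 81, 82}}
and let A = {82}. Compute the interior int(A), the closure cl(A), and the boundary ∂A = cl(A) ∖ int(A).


int(A) = ∅, cl(A) = {82}, ∂A = {82}.

Closed sets in (X, τ) are complements of opens:
  closed(X, τ) = {∅, {80}, {81}, {82}, {80, 81}, {80, 82}, {81, 82}, {79, 80, 82}, {80, 81, 82}, {79, 80, 81, 82}}.
int(A) = ⋃ {U ∈ τ : U ⊆ A}. Opens contained in A: ∅.
Taking the union of these: int(A) = ∅.
cl(A) = ⋂ {C closed : A ⊆ C}. Closed sets containing A: {82}, {80, 82}, {81, 82}, {79, 80, 82}, {80, 81, 82}, {79, 80, 81, 82}.
Intersecting these: cl(A) = {82}.
∂A = cl(A) ∖ int(A) = {82} ∖ ∅ = {82}.


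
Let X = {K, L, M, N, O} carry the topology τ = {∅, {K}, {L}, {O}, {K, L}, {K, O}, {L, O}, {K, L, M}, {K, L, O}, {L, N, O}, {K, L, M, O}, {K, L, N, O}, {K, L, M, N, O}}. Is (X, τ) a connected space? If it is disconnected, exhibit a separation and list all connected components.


(X, τ) is connected.

Find clopen sets (U ∈ τ with X ∖ U ∈ τ):
  U = ∅, X ∖ U = {K, L, M, N, O} — both open, so U is clopen.
  U = {K, L, M, N, O}, X ∖ U = ∅ — both open, so U is clopen.
Only trivial clopens (∅ and X) exist, so (X, τ) is connected.
Compute connected components by grouping points that agree on all clopens:
  component: {K, L, M, N, O}


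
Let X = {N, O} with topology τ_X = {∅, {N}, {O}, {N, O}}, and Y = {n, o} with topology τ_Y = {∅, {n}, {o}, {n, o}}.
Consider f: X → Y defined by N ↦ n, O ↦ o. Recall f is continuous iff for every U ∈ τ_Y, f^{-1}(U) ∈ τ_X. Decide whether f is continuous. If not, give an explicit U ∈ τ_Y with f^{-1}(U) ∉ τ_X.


f IS continuous.

Compute f^{-1}(U) for each U ∈ τ_Y:
  U = ∅: f^{-1}(U) = ∅ ∈ τ_X ✓.
  U = {n}: f^{-1}(U) = {N} ∈ τ_X ✓.
  U = {o}: f^{-1}(U) = {O} ∈ τ_X ✓.
  U = {n, o}: f^{-1}(U) = {N, O} ∈ τ_X ✓.
Every preimage lies in τ_X, so f IS continuous.


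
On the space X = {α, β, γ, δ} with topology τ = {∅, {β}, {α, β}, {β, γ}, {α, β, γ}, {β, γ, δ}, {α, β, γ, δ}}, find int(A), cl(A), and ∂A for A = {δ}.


int(A) = ∅, cl(A) = {δ}, ∂A = {δ}.

Closed sets in (X, τ) are complements of opens:
  closed(X, τ) = {∅, {α}, {δ}, {α, δ}, {γ, δ}, {α, γ, δ}, {α, β, γ, δ}}.
int(A) = ⋃ {U ∈ τ : U ⊆ A}. Opens contained in A: ∅.
Taking the union of these: int(A) = ∅.
cl(A) = ⋂ {C closed : A ⊆ C}. Closed sets containing A: {δ}, {α, δ}, {γ, δ}, {α, γ, δ}, {α, β, γ, δ}.
Intersecting these: cl(A) = {δ}.
∂A = cl(A) ∖ int(A) = {δ} ∖ ∅ = {δ}.


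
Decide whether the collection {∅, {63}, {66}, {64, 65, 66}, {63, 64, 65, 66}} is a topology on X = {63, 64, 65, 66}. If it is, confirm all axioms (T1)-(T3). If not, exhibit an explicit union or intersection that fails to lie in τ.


τ is NOT a topology on X.

Axiom (T1): ∅ ∈ τ? Yes; X ∈ τ? Yes.
Axiom (T2/T3): check pairwise unions and intersections of members of τ.
Counterexample for (T2): {63} ∪ {66} = {63, 66} ∉ τ. Therefore τ is NOT a topology.


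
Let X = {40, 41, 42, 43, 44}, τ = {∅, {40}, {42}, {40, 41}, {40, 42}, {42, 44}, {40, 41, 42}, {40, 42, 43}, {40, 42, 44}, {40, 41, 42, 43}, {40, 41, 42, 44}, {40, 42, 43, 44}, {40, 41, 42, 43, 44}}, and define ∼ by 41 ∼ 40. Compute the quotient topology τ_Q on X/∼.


X/∼ = {[40=41], [42], [43], [44]}; |τ_Q| = 8.

Equivalence classes: [40=41], [42], [43], [44].
Quotient map π: X → X/∼ sends 40 ↦ [40=41], 41 ↦ [40=41], 42 ↦ [42], 43 ↦ [43], 44 ↦ [44].
For each subset V ⊆ X/∼, compute π^{-1}(V) ⊆ X and check whether π^{-1}(V) ∈ τ. V is open in τ_Q iff π^{-1}(V) ∈ τ.
  V = {}: π^{-1}(V) = ∅ ∈ τ ✓.
  V = {[40=41]}: π^{-1}(V) = {40, 41} ∈ τ ✓.
  V = {[42]}: π^{-1}(V) = {42} ∈ τ ✓.
  V = {[40=41], [42]}: π^{-1}(V) = {40, 41, 42} ∈ τ ✓.
  V = {[43]}: π^{-1}(V) = {43} ∉ τ ✗.
  V = {[40=41], [43]}: π^{-1}(V) = {40, 41, 43} ∉ τ ✗.
  V = {[42], [43]}: π^{-1}(V) = {42, 43} ∉ τ ✗.
  V = {[40=41], [42], [43]}: π^{-1}(V) = {40, 41, 42, 43} ∈ τ ✓.
  V = {[44]}: π^{-1}(V) = {44} ∉ τ ✗.
  V = {[40=41], [44]}: π^{-1}(V) = {40, 41, 44} ∉ τ ✗.
  V = {[42], [44]}: π^{-1}(V) = {42, 44} ∈ τ ✓.
  V = {[40=41], [42], [44]}: π^{-1}(V) = {40, 41, 42, 44} ∈ τ ✓.
  V = {[43], [44]}: π^{-1}(V) = {43, 44} ∉ τ ✗.
  V = {[40=41], [43], [44]}: π^{-1}(V) = {40, 41, 43, 44} ∉ τ ✗.
  V = {[42], [43], [44]}: π^{-1}(V) = {42, 43, 44} ∉ τ ✗.
  V = {[40=41], [42], [43], [44]}: π^{-1}(V) = {40, 41, 42, 43, 44} ∈ τ ✓.
Open sets in the quotient: τ_Q = {{}, {[40=41]}, {[42]}, {[40=41], [42]}, {[40=41], [42], [43]}, {[42], [44]}, {[40=41], [42], [44]}, {[40=41], [42], [43], [44]}} (8 elements).


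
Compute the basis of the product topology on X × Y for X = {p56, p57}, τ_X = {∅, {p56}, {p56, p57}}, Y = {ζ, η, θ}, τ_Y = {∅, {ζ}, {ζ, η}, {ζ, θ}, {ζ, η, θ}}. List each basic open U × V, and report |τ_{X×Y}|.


Basis B = {∅ × ∅, {p56} × {ζ}, {p56} × {ζ, η}, {p56} × {ζ, θ}, {p56, p57} × {ζ}, {p56} × {ζ, η, θ}, {p56, p57} × {ζ, η}, {p56, p57} × {ζ, θ}, {p56, p57} × {ζ, η, θ}}; |τ_{X×Y}| = 14.

Enumerate products U × V with U ∈ τ_X, V ∈ τ_Y (deduplicated):
  ∅ × ∅ = {} (∅)
  {p56} × {ζ} = {(p56,ζ)}
  {p56} × {ζ, η} = {(p56,ζ), (p56,η)}
  {p56} × {ζ, θ} = {(p56,ζ), (p56,θ)}
  {p56, p57} × {ζ} = {(p56,ζ), (p57,ζ)}
  {p56} × {ζ, η, θ} = {(p56,ζ), (p56,η), (p56,θ)}
  {p56, p57} × {ζ, η} = {(p56,ζ), (p56,η), (p57,ζ), (p57,η)}
  {p56, p57} × {ζ, θ} = {(p56,ζ), (p56,θ), (p57,ζ), (p57,θ)}
  {p56, p57} × {ζ, η, θ} = {(p56,ζ), (p56,η), (p56,θ), (p57,ζ), (p57,η), (p57,θ)}
These 9 distinct sets form the basis B.
Close under arbitrary unions to get τ_{X×Y}; counting gives |τ_{X×Y}| = 14.


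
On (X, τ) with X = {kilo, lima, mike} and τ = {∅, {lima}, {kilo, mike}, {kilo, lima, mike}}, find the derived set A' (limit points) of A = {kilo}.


A' = {mike}

For each x ∈ X, list the open sets U ∈ τ with x ∈ U, then check whether U ∩ (A ∖ {x}) ≠ ∅ for every such U.
  x = kilo: open {kilo, mike} ∋ x has {kilo, mike} ∩ (A ∖ {kilo}) = ∅, so x is NOT a limit point.
  x = lima: open {lima} ∋ x has {lima} ∩ (A ∖ {lima}) = ∅, so x is NOT a limit point.
  x = mike: opens ∋ x are {kilo, mike}, {kilo, lima, mike}; each meets A ∖ {mike}, so x IS a limit point.
Collecting: A' = {mike}.


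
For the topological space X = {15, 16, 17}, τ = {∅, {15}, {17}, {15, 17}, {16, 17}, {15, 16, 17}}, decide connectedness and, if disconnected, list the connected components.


(X, τ) is disconnected; components = [{15}, {16, 17}].

Find clopen sets (U ∈ τ with X ∖ U ∈ τ):
  U = ∅, X ∖ U = {15, 16, 17} — both open, so U is clopen.
  U = {15}, X ∖ U = {16, 17} — both open, so U is clopen.
  U = {16, 17}, X ∖ U = {15} — both open, so U is clopen.
  U = {15, 16, 17}, X ∖ U = ∅ — both open, so U is clopen.
Nontrivial clopen(s) exist: e.g. {16, 17}. So (X, τ) is disconnected.
Compute connected components by grouping points that agree on all clopens:
  component: {15}
  component: {16, 17}


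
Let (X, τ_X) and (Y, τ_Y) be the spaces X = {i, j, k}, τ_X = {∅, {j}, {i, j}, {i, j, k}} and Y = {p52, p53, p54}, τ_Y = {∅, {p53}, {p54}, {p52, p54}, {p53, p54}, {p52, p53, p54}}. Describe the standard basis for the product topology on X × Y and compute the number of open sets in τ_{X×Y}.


Basis B = {∅ × ∅, {j} × {p53}, {j} × {p54}, {i, j} × {p53}, {i, j} × {p54}, {j} × {p52, p54}, {j} × {p53, p54}, {i, j, k} × {p53}, {i, j, k} × {p54}, {j} × {p52, p53, p54}, {i, j} × {p52, p54}, {i, j} × {p53, p54}, {i, j} × {p52, p53, p54}, {i, j, k} × {p52, p54}, {i, j, k} × {p53, p54}, {i, j, k} × {p52, p53, p54}}; |τ_{X×Y}| = 40.

Enumerate products U × V with U ∈ τ_X, V ∈ τ_Y (deduplicated):
  ∅ × ∅ = {} (∅)
  {j} × {p53} = {(j,p53)}
  {j} × {p54} = {(j,p54)}
  {i, j} × {p53} = {(i,p53), (j,p53)}
  {i, j} × {p54} = {(i,p54), (j,p54)}
  {j} × {p52, p54} = {(j,p52), (j,p54)}
  {j} × {p53, p54} = {(j,p53), (j,p54)}
  {i, j, k} × {p53} = {(i,p53), (j,p53), (k,p53)}
  {i, j, k} × {p54} = {(i,p54), (j,p54), (k,p54)}
  {j} × {p52, p53, p54} = {(j,p52), (j,p53), (j,p54)}
  {i, j} × {p52, p54} = {(i,p52), (i,p54), (j,p52), (j,p54)}
  {i, j} × {p53, p54} = {(i,p53), (i,p54), (j,p53), (j,p54)}
  {i, j} × {p52, p53, p54} = {(i,p52), (i,p53), (i,p54), (j,p52), (j,p53), (j,p54)}
  {i, j, k} × {p52, p54} = {(i,p52), (i,p54), (j,p52), (j,p54), (k,p52), (k,p54)}
  {i, j, k} × {p53, p54} = {(i,p53), (i,p54), (j,p53), (j,p54), (k,p53), (k,p54)}
  {i, j, k} × {p52, p53, p54} = {(i,p52), (i,p53), (i,p54), (j,p52), (j,p53), (j,p54), (k,p52), (k,p53), (k,p54)}
These 16 distinct sets form the basis B.
Close under arbitrary unions to get τ_{X×Y}; counting gives |τ_{X×Y}| = 40.


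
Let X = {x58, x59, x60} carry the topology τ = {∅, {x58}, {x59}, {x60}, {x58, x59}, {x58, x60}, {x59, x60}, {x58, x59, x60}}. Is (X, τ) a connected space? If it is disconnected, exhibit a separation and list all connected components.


(X, τ) is disconnected; components = [{x58}, {x59}, {x60}].

Find clopen sets (U ∈ τ with X ∖ U ∈ τ):
  U = ∅, X ∖ U = {x58, x59, x60} — both open, so U is clopen.
  U = {x58}, X ∖ U = {x59, x60} — both open, so U is clopen.
  U = {x59}, X ∖ U = {x58, x60} — both open, so U is clopen.
  U = {x60}, X ∖ U = {x58, x59} — both open, so U is clopen.
  U = {x58, x59}, X ∖ U = {x60} — both open, so U is clopen.
  U = {x58, x60}, X ∖ U = {x59} — both open, so U is clopen.
  U = {x59, x60}, X ∖ U = {x58} — both open, so U is clopen.
  U = {x58, x59, x60}, X ∖ U = ∅ — both open, so U is clopen.
Nontrivial clopen(s) exist: e.g. {x58, x59}. So (X, τ) is disconnected.
Compute connected components by grouping points that agree on all clopens:
  component: {x58}
  component: {x59}
  component: {x60}


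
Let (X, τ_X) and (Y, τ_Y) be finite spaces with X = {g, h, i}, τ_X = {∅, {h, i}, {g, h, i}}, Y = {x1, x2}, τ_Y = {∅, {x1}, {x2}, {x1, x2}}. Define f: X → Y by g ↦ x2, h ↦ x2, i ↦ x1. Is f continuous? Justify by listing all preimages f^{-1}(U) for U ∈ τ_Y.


f is NOT continuous.

Compute f^{-1}(U) for each U ∈ τ_Y:
  U = ∅: f^{-1}(U) = ∅ ∈ τ_X ✓.
  U = {x1}: f^{-1}(U) = {i} ∉ τ_X ✗.
  U = {x2}: f^{-1}(U) = {g, h} ∉ τ_X ✗.
  U = {x1, x2}: f^{-1}(U) = {g, h, i} ∈ τ_X ✓.
Found U = {x1} with f^{-1}(U) = {i} not in τ_X. Therefore f is NOT continuous.


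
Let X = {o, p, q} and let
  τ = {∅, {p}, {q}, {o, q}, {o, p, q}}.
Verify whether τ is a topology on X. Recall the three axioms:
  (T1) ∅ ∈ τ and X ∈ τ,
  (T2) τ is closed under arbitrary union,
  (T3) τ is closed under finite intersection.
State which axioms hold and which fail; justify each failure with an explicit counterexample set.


τ is NOT a topology on X.

Axiom (T1): ∅ ∈ τ? Yes; X ∈ τ? Yes.
Axiom (T2/T3): check pairwise unions and intersections of members of τ.
Counterexample for (T2): {p} ∪ {q} = {p, q} ∉ τ. Therefore τ is NOT a topology.


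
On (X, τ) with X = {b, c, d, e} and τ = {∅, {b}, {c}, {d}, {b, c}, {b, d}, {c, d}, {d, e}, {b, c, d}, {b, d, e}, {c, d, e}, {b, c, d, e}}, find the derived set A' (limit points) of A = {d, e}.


A' = {e}

For each x ∈ X, list the open sets U ∈ τ with x ∈ U, then check whether U ∩ (A ∖ {x}) ≠ ∅ for every such U.
  x = b: open {b} ∋ x has {b} ∩ (A ∖ {b}) = ∅, so x is NOT a limit point.
  x = c: open {c} ∋ x has {c} ∩ (A ∖ {c}) = ∅, so x is NOT a limit point.
  x = d: open {d} ∋ x has {d} ∩ (A ∖ {d}) = ∅, so x is NOT a limit point.
  x = e: opens ∋ x are {d, e}, {b, d, e}, {c, d, e}, {b, c, d, e}; each meets A ∖ {e}, so x IS a limit point.
Collecting: A' = {e}.


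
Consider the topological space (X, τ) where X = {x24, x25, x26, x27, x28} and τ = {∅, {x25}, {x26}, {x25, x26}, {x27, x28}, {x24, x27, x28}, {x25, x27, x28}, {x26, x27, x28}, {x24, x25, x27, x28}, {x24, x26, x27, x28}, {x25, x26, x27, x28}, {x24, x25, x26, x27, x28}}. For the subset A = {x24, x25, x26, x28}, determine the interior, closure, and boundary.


int(A) = {x25, x26}, cl(A) = {x24, x25, x26, x27, x28}, ∂A = {x24, x27, x28}.

Closed sets in (X, τ) are complements of opens:
  closed(X, τ) = {∅, {x24}, {x25}, {x26}, {x24, x25}, {x24, x26}, {x25, x26}, {x24, x25, x26}, {x24, x27, x28}, {x24, x25, x27, x28}, {x24, x26, x27, x28}, {x24, x25, x26, x27, x28}}.
int(A) = ⋃ {U ∈ τ : U ⊆ A}. Opens contained in A: ∅, {x25}, {x26}, {x25, x26}.
Taking the union of these: int(A) = {x25, x26}.
cl(A) = ⋂ {C closed : A ⊆ C}. Closed sets containing A: {x24, x25, x26, x27, x28}.
Intersecting these: cl(A) = {x24, x25, x26, x27, x28}.
∂A = cl(A) ∖ int(A) = {x24, x25, x26, x27, x28} ∖ {x25, x26} = {x24, x27, x28}.


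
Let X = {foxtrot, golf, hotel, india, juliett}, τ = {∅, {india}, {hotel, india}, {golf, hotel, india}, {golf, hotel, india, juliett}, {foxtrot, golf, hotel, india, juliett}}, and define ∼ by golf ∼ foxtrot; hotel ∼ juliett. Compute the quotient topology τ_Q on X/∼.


X/∼ = {[foxtrot=golf], [hotel=juliett], [india]}; |τ_Q| = 3.

Equivalence classes: [foxtrot=golf], [hotel=juliett], [india].
Quotient map π: X → X/∼ sends foxtrot ↦ [foxtrot=golf], golf ↦ [foxtrot=golf], hotel ↦ [hotel=juliett], india ↦ [india], juliett ↦ [hotel=juliett].
For each subset V ⊆ X/∼, compute π^{-1}(V) ⊆ X and check whether π^{-1}(V) ∈ τ. V is open in τ_Q iff π^{-1}(V) ∈ τ.
  V = {}: π^{-1}(V) = ∅ ∈ τ ✓.
  V = {[foxtrot=golf]}: π^{-1}(V) = {foxtrot, golf} ∉ τ ✗.
  V = {[hotel=juliett]}: π^{-1}(V) = {hotel, juliett} ∉ τ ✗.
  V = {[foxtrot=golf], [hotel=juliett]}: π^{-1}(V) = {foxtrot, golf, hotel, juliett} ∉ τ ✗.
  V = {[india]}: π^{-1}(V) = {india} ∈ τ ✓.
  V = {[foxtrot=golf], [india]}: π^{-1}(V) = {foxtrot, golf, india} ∉ τ ✗.
  V = {[hotel=juliett], [india]}: π^{-1}(V) = {hotel, india, juliett} ∉ τ ✗.
  V = {[foxtrot=golf], [hotel=juliett], [india]}: π^{-1}(V) = {foxtrot, golf, hotel, india, juliett} ∈ τ ✓.
Open sets in the quotient: τ_Q = {{}, {[india]}, {[foxtrot=golf], [hotel=juliett], [india]}} (3 elements).


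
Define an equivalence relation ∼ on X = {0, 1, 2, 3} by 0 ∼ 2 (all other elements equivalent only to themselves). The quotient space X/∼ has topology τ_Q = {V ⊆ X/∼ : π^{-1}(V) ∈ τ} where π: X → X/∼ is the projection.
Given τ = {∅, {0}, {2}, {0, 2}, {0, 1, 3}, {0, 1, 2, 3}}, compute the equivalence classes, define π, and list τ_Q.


X/∼ = {[0=2], [1], [3]}; |τ_Q| = 3.

Equivalence classes: [0=2], [1], [3].
Quotient map π: X → X/∼ sends 0 ↦ [0=2], 1 ↦ [1], 2 ↦ [0=2], 3 ↦ [3].
For each subset V ⊆ X/∼, compute π^{-1}(V) ⊆ X and check whether π^{-1}(V) ∈ τ. V is open in τ_Q iff π^{-1}(V) ∈ τ.
  V = {}: π^{-1}(V) = ∅ ∈ τ ✓.
  V = {[0=2]}: π^{-1}(V) = {0, 2} ∈ τ ✓.
  V = {[1]}: π^{-1}(V) = {1} ∉ τ ✗.
  V = {[0=2], [1]}: π^{-1}(V) = {0, 1, 2} ∉ τ ✗.
  V = {[3]}: π^{-1}(V) = {3} ∉ τ ✗.
  V = {[0=2], [3]}: π^{-1}(V) = {0, 2, 3} ∉ τ ✗.
  V = {[1], [3]}: π^{-1}(V) = {1, 3} ∉ τ ✗.
  V = {[0=2], [1], [3]}: π^{-1}(V) = {0, 1, 2, 3} ∈ τ ✓.
Open sets in the quotient: τ_Q = {{}, {[0=2]}, {[0=2], [1], [3]}} (3 elements).


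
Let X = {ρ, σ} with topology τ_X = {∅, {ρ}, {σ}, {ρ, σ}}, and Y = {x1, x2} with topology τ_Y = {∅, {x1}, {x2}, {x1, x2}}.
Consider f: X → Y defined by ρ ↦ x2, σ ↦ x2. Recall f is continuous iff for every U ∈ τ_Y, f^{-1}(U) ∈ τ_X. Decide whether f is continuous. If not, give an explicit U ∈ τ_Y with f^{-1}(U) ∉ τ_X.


f IS continuous.

Compute f^{-1}(U) for each U ∈ τ_Y:
  U = ∅: f^{-1}(U) = ∅ ∈ τ_X ✓.
  U = {x1}: f^{-1}(U) = ∅ ∈ τ_X ✓.
  U = {x2}: f^{-1}(U) = {ρ, σ} ∈ τ_X ✓.
  U = {x1, x2}: f^{-1}(U) = {ρ, σ} ∈ τ_X ✓.
Every preimage lies in τ_X, so f IS continuous.


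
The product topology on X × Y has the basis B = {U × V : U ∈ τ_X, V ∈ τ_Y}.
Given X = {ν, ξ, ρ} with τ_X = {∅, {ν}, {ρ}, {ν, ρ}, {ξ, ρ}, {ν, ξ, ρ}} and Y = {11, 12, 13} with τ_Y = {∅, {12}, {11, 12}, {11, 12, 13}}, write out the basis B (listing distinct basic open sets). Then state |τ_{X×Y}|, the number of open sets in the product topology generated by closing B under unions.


Basis B = {∅ × ∅, {ν} × {12}, {ρ} × {12}, {ν} × {11, 12}, {ν, ρ} × {12}, {ξ, ρ} × {12}, {ρ} × {11, 12}, {ν} × {11, 12, 13}, {ν, ξ, ρ} × {12}, {ρ} × {11, 12, 13}, {ν, ρ} × {11, 12}, {ξ, ρ} × {11, 12}, {ν, ρ} × {11, 12, 13}, {ν, ξ, ρ} × {11, 12}, {ξ, ρ} × {11, 12, 13}, {ν, ξ, ρ} × {11, 12, 13}}; |τ_{X×Y}| = 40.

Enumerate products U × V with U ∈ τ_X, V ∈ τ_Y (deduplicated):
  ∅ × ∅ = {} (∅)
  {ν} × {12} = {(ν,12)}
  {ρ} × {12} = {(ρ,12)}
  {ν} × {11, 12} = {(ν,11), (ν,12)}
  {ν, ρ} × {12} = {(ν,12), (ρ,12)}
  {ξ, ρ} × {12} = {(ξ,12), (ρ,12)}
  {ρ} × {11, 12} = {(ρ,11), (ρ,12)}
  {ν} × {11, 12, 13} = {(ν,11), (ν,12), (ν,13)}
  {ν, ξ, ρ} × {12} = {(ν,12), (ξ,12), (ρ,12)}
  {ρ} × {11, 12, 13} = {(ρ,11), (ρ,12), (ρ,13)}
  {ν, ρ} × {11, 12} = {(ν,11), (ν,12), (ρ,11), (ρ,12)}
  {ξ, ρ} × {11, 12} = {(ξ,11), (ξ,12), (ρ,11), (ρ,12)}
  {ν, ρ} × {11, 12, 13} = {(ν,11), (ν,12), (ν,13), (ρ,11), (ρ,12), (ρ,13)}
  {ν, ξ, ρ} × {11, 12} = {(ν,11), (ν,12), (ξ,11), (ξ,12), (ρ,11), (ρ,12)}
  {ξ, ρ} × {11, 12, 13} = {(ξ,11), (ξ,12), (ξ,13), (ρ,11), (ρ,12), (ρ,13)}
  {ν, ξ, ρ} × {11, 12, 13} = {(ν,11), (ν,12), (ν,13), (ξ,11), (ξ,12), (ξ,13), (ρ,11), (ρ,12), (ρ,13)}
These 16 distinct sets form the basis B.
Close under arbitrary unions to get τ_{X×Y}; counting gives |τ_{X×Y}| = 40.


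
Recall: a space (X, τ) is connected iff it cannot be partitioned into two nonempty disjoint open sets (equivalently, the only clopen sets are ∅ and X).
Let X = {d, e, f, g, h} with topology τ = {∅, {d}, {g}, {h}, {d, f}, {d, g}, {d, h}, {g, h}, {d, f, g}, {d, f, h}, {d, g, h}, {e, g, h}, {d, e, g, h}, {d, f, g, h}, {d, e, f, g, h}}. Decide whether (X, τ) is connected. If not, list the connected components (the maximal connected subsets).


(X, τ) is disconnected; components = [{d, f}, {e, g, h}].

Find clopen sets (U ∈ τ with X ∖ U ∈ τ):
  U = ∅, X ∖ U = {d, e, f, g, h} — both open, so U is clopen.
  U = {d, f}, X ∖ U = {e, g, h} — both open, so U is clopen.
  U = {e, g, h}, X ∖ U = {d, f} — both open, so U is clopen.
  U = {d, e, f, g, h}, X ∖ U = ∅ — both open, so U is clopen.
Nontrivial clopen(s) exist: e.g. {d, f}. So (X, τ) is disconnected.
Compute connected components by grouping points that agree on all clopens:
  component: {d, f}
  component: {e, g, h}


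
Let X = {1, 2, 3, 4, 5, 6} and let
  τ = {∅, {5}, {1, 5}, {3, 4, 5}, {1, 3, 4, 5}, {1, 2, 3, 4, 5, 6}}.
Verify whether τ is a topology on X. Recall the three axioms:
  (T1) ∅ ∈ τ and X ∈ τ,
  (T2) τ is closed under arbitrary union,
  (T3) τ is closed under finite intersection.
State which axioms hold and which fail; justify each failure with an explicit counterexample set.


τ IS a topology on X.

Axiom (T1): ∅ ∈ τ? Yes; X ∈ τ? Yes.
Axiom (T2/T3): check pairwise unions and intersections of members of τ.
All pairwise intersections and unions checked — each lies in τ. Therefore τ satisfies (T1), (T2), (T3): it IS a topology on X.


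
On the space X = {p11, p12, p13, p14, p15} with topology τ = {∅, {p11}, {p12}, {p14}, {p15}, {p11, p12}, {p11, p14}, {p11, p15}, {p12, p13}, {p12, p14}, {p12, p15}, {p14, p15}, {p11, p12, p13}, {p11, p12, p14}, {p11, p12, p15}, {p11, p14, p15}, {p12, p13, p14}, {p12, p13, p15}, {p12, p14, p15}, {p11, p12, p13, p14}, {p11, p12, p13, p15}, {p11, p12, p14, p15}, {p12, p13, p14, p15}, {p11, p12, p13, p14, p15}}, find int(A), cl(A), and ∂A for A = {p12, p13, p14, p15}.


int(A) = {p12, p13, p14, p15}, cl(A) = {p12, p13, p14, p15}, ∂A = ∅.

Closed sets in (X, τ) are complements of opens:
  closed(X, τ) = {∅, {p11}, {p13}, {p14}, {p15}, {p11, p13}, {p11, p14}, {p11, p15}, {p12, p13}, {p13, p14}, {p13, p15}, {p14, p15}, {p11, p12, p13}, {p11, p13, p14}, {p11, p13, p15}, {p11, p14, p15}, {p12, p13, p14}, {p12, p13, p15}, {p13, p14, p15}, {p11, p12, p13, p14}, {p11, p12, p13, p15}, {p11, p13, p14, p15}, {p12, p13, p14, p15}, {p11, p12, p13, p14, p15}}.
int(A) = ⋃ {U ∈ τ : U ⊆ A}. Opens contained in A: ∅, {p12}, {p14}, {p15}, {p12, p13}, {p12, p14}, {p12, p15}, {p14, p15}, {p12, p13, p14}, {p12, p13, p15}, {p12, p14, p15}, {p12, p13, p14, p15}.
Taking the union of these: int(A) = {p12, p13, p14, p15}.
cl(A) = ⋂ {C closed : A ⊆ C}. Closed sets containing A: {p12, p13, p14, p15}, {p11, p12, p13, p14, p15}.
Intersecting these: cl(A) = {p12, p13, p14, p15}.
∂A = cl(A) ∖ int(A) = {p12, p13, p14, p15} ∖ {p12, p13, p14, p15} = ∅.


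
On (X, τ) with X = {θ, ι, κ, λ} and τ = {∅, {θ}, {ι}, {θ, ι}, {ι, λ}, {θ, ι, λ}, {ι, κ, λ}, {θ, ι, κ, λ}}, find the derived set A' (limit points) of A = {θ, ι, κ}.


A' = {κ, λ}

For each x ∈ X, list the open sets U ∈ τ with x ∈ U, then check whether U ∩ (A ∖ {x}) ≠ ∅ for every such U.
  x = θ: open {θ} ∋ x has {θ} ∩ (A ∖ {θ}) = ∅, so x is NOT a limit point.
  x = ι: open {ι} ∋ x has {ι} ∩ (A ∖ {ι}) = ∅, so x is NOT a limit point.
  x = κ: opens ∋ x are {ι, κ, λ}, {θ, ι, κ, λ}; each meets A ∖ {κ}, so x IS a limit point.
  x = λ: opens ∋ x are {ι, λ}, {θ, ι, λ}, {ι, κ, λ}, {θ, ι, κ, λ}; each meets A ∖ {λ}, so x IS a limit point.
Collecting: A' = {κ, λ}.


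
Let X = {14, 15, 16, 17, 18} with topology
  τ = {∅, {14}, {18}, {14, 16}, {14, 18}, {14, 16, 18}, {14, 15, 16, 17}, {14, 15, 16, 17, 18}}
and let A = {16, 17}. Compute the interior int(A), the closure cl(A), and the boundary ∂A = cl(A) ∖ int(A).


int(A) = ∅, cl(A) = {15, 16, 17}, ∂A = {15, 16, 17}.

Closed sets in (X, τ) are complements of opens:
  closed(X, τ) = {∅, {18}, {15, 17}, {15, 16, 17}, {15, 17, 18}, {14, 15, 16, 17}, {15, 16, 17, 18}, {14, 15, 16, 17, 18}}.
int(A) = ⋃ {U ∈ τ : U ⊆ A}. Opens contained in A: ∅.
Taking the union of these: int(A) = ∅.
cl(A) = ⋂ {C closed : A ⊆ C}. Closed sets containing A: {15, 16, 17}, {14, 15, 16, 17}, {15, 16, 17, 18}, {14, 15, 16, 17, 18}.
Intersecting these: cl(A) = {15, 16, 17}.
∂A = cl(A) ∖ int(A) = {15, 16, 17} ∖ ∅ = {15, 16, 17}.


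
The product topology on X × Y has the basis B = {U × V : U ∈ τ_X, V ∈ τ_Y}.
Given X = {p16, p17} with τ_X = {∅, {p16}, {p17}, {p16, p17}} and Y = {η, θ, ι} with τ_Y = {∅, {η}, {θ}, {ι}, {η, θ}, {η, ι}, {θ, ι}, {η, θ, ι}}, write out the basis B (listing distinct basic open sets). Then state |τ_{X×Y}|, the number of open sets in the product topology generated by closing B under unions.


Basis B = {∅ × ∅, {p16} × {η}, {p16} × {θ}, {p16} × {ι}, {p17} × {η}, {p17} × {θ}, {p17} × {ι}, {p16} × {η, θ}, {p16} × {η, ι}, {p16, p17} × {η}, {p16} × {θ, ι}, {p16, p17} × {θ}, {p16, p17} × {ι}, {p17} × {η, θ}, {p17} × {η, ι}, {p17} × {θ, ι}, {p16} × {η, θ, ι}, {p17} × {η, θ, ι}, {p16, p17} × {η, θ}, {p16, p17} × {η, ι}, {p16, p17} × {θ, ι}, {p16, p17} × {η, θ, ι}}; |τ_{X×Y}| = 64.

Enumerate products U × V with U ∈ τ_X, V ∈ τ_Y (deduplicated):
  ∅ × ∅ = {} (∅)
  {p16} × {η} = {(p16,η)}
  {p16} × {θ} = {(p16,θ)}
  {p16} × {ι} = {(p16,ι)}
  {p17} × {η} = {(p17,η)}
  {p17} × {θ} = {(p17,θ)}
  {p17} × {ι} = {(p17,ι)}
  {p16} × {η, θ} = {(p16,η), (p16,θ)}
  {p16} × {η, ι} = {(p16,η), (p16,ι)}
  {p16, p17} × {η} = {(p16,η), (p17,η)}
  {p16} × {θ, ι} = {(p16,θ), (p16,ι)}
  {p16, p17} × {θ} = {(p16,θ), (p17,θ)}
  {p16, p17} × {ι} = {(p16,ι), (p17,ι)}
  {p17} × {η, θ} = {(p17,η), (p17,θ)}
  {p17} × {η, ι} = {(p17,η), (p17,ι)}
  {p17} × {θ, ι} = {(p17,θ), (p17,ι)}
  {p16} × {η, θ, ι} = {(p16,η), (p16,θ), (p16,ι)}
  {p17} × {η, θ, ι} = {(p17,η), (p17,θ), (p17,ι)}
  {p16, p17} × {η, θ} = {(p16,η), (p16,θ), (p17,η), (p17,θ)}
  {p16, p17} × {η, ι} = {(p16,η), (p16,ι), (p17,η), (p17,ι)}
  {p16, p17} × {θ, ι} = {(p16,θ), (p16,ι), (p17,θ), (p17,ι)}
  {p16, p17} × {η, θ, ι} = {(p16,η), (p16,θ), (p16,ι), (p17,η), (p17,θ), (p17,ι)}
These 22 distinct sets form the basis B.
Close under arbitrary unions to get τ_{X×Y}; counting gives |τ_{X×Y}| = 64.


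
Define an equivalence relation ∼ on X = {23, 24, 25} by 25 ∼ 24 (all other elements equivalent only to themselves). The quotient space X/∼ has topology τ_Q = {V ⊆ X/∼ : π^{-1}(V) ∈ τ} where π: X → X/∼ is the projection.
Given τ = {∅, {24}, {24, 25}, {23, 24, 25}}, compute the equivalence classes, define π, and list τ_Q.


X/∼ = {[23], [24=25]}; |τ_Q| = 3.

Equivalence classes: [23], [24=25].
Quotient map π: X → X/∼ sends 23 ↦ [23], 24 ↦ [24=25], 25 ↦ [24=25].
For each subset V ⊆ X/∼, compute π^{-1}(V) ⊆ X and check whether π^{-1}(V) ∈ τ. V is open in τ_Q iff π^{-1}(V) ∈ τ.
  V = {}: π^{-1}(V) = ∅ ∈ τ ✓.
  V = {[23]}: π^{-1}(V) = {23} ∉ τ ✗.
  V = {[24=25]}: π^{-1}(V) = {24, 25} ∈ τ ✓.
  V = {[23], [24=25]}: π^{-1}(V) = {23, 24, 25} ∈ τ ✓.
Open sets in the quotient: τ_Q = {{}, {[24=25]}, {[23], [24=25]}} (3 elements).


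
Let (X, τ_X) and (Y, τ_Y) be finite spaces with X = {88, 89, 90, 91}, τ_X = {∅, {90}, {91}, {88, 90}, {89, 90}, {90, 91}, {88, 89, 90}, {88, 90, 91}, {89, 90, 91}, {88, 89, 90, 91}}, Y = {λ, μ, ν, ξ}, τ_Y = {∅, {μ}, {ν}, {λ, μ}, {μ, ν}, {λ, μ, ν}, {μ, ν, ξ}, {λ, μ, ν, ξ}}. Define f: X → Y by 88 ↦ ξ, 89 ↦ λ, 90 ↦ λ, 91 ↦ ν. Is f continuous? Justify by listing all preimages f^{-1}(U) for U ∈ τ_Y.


f is NOT continuous.

Compute f^{-1}(U) for each U ∈ τ_Y:
  U = ∅: f^{-1}(U) = ∅ ∈ τ_X ✓.
  U = {μ}: f^{-1}(U) = ∅ ∈ τ_X ✓.
  U = {ν}: f^{-1}(U) = {91} ∈ τ_X ✓.
  U = {λ, μ}: f^{-1}(U) = {89, 90} ∈ τ_X ✓.
  U = {μ, ν}: f^{-1}(U) = {91} ∈ τ_X ✓.
  U = {λ, μ, ν}: f^{-1}(U) = {89, 90, 91} ∈ τ_X ✓.
  U = {μ, ν, ξ}: f^{-1}(U) = {88, 91} ∉ τ_X ✗.
  U = {λ, μ, ν, ξ}: f^{-1}(U) = {88, 89, 90, 91} ∈ τ_X ✓.
Found U = {μ, ν, ξ} with f^{-1}(U) = {88, 91} not in τ_X. Therefore f is NOT continuous.


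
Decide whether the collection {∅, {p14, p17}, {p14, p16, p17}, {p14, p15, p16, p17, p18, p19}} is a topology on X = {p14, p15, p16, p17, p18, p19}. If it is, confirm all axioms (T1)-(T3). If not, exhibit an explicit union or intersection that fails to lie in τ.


τ IS a topology on X.

Axiom (T1): ∅ ∈ τ? Yes; X ∈ τ? Yes.
Axiom (T2/T3): check pairwise unions and intersections of members of τ.
All pairwise intersections and unions checked — each lies in τ. Therefore τ satisfies (T1), (T2), (T3): it IS a topology on X.


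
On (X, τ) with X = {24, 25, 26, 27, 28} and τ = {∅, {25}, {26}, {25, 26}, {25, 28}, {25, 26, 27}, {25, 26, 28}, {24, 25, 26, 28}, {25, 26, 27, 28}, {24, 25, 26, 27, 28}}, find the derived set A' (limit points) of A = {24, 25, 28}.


A' = {24, 27, 28}

For each x ∈ X, list the open sets U ∈ τ with x ∈ U, then check whether U ∩ (A ∖ {x}) ≠ ∅ for every such U.
  x = 24: opens ∋ x are {24, 25, 26, 28}, {24, 25, 26, 27, 28}; each meets A ∖ {24}, so x IS a limit point.
  x = 25: open {25} ∋ x has {25} ∩ (A ∖ {25}) = ∅, so x is NOT a limit point.
  x = 26: open {26} ∋ x has {26} ∩ (A ∖ {26}) = ∅, so x is NOT a limit point.
  x = 27: opens ∋ x are {25, 26, 27}, {25, 26, 27, 28}, {24, 25, 26, 27, 28}; each meets A ∖ {27}, so x IS a limit point.
  x = 28: opens ∋ x are {25, 28}, {25, 26, 28}, {24, 25, 26, 28}, {25, 26, 27, 28}, {24, 25, 26, 27, 28}; each meets A ∖ {28}, so x IS a limit point.
Collecting: A' = {24, 27, 28}.
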